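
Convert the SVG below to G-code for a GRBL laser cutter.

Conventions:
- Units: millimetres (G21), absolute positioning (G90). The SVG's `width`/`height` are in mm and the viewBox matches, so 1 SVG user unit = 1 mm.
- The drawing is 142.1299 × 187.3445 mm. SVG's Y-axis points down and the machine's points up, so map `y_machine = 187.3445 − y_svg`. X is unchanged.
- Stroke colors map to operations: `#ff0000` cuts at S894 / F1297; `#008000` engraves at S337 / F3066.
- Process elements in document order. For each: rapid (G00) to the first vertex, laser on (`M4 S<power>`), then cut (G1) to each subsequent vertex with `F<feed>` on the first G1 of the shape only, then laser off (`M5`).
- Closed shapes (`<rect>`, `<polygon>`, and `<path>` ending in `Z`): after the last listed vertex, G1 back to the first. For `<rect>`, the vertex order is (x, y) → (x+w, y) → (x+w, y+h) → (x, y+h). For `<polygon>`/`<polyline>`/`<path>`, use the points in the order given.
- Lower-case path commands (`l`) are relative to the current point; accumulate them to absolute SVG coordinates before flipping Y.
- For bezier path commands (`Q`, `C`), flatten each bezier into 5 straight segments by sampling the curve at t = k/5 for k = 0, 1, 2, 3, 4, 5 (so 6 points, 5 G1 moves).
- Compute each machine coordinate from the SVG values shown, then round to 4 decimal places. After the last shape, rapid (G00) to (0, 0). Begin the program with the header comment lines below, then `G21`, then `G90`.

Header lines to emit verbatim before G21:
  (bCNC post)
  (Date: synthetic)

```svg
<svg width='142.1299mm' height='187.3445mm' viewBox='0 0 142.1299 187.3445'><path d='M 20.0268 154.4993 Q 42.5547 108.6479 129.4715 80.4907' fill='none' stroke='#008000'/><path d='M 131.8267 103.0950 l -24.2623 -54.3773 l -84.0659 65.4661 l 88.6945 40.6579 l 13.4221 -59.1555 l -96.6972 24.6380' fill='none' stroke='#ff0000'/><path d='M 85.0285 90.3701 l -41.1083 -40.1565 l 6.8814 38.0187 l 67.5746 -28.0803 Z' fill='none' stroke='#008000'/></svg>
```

1 u = 1 mm; y_m = 187.3445 − y.

[1] `<path>` quadratic bezier, #008000→engrave S337 F3066: (20.0268,32.8452) → (31.6135,50.4780) → (48.3513,66.6952) → (70.2403,81.4970) → (97.2803,94.8832) → (129.4715,106.8538)

[2] `<path>` open polyline, #ff0000→cut S894 F1297: (131.8267,84.2495) → (107.5644,138.6268) → (23.4985,73.1607) → (112.1930,32.5028) → (125.6151,91.6583) → (28.9179,67.0203)

[3] `<path>` closed polygon, #008000→engrave S337 F3066: (85.0285,96.9744) → (43.9202,137.1309) → (50.8016,99.1122) → (118.3762,127.1925) → (85.0285,96.9744) (closed)

(bCNC post)
(Date: synthetic)
G21
G90
G00 X20.0268 Y32.8452
M4 S337
G1 X31.6135 Y50.4780 F3066
G1 X48.3513 Y66.6952
G1 X70.2403 Y81.4970
G1 X97.2803 Y94.8832
G1 X129.4715 Y106.8538
M5
G00 X131.8267 Y84.2495
M4 S894
G1 X107.5644 Y138.6268 F1297
G1 X23.4985 Y73.1607
G1 X112.1930 Y32.5028
G1 X125.6151 Y91.6583
G1 X28.9179 Y67.0203
M5
G00 X85.0285 Y96.9744
M4 S337
G1 X43.9202 Y137.1309 F3066
G1 X50.8016 Y99.1122
G1 X118.3762 Y127.1925
G1 X85.0285 Y96.9744
M5
G00 X0.0000 Y0.0000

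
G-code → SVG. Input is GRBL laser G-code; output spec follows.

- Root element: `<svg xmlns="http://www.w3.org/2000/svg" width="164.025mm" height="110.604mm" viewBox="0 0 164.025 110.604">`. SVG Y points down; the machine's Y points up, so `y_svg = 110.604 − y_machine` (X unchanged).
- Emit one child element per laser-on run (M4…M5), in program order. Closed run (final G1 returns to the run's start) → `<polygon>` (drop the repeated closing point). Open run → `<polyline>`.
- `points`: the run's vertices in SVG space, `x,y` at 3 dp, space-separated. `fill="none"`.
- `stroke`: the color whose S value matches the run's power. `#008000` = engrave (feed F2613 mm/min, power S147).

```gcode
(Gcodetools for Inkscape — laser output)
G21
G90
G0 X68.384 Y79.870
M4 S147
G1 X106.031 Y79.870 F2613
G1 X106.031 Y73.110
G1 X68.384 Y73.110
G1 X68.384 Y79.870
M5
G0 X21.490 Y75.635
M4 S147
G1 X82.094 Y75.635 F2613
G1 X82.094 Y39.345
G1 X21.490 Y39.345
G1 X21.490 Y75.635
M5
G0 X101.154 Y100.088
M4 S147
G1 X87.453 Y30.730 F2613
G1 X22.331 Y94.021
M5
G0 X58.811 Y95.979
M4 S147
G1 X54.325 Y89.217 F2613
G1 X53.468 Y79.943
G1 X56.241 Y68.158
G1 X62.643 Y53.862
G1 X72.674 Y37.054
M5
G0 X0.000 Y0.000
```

<svg xmlns="http://www.w3.org/2000/svg" width="164.025mm" height="110.604mm" viewBox="0 0 164.025 110.604">
  <polygon points="68.384,30.734 106.031,30.734 106.031,37.494 68.384,37.494" fill="none" stroke="#008000"/>
  <polygon points="21.490,34.969 82.094,34.969 82.094,71.259 21.490,71.259" fill="none" stroke="#008000"/>
  <polyline points="101.154,10.516 87.453,79.874 22.331,16.583" fill="none" stroke="#008000"/>
  <polyline points="58.811,14.625 54.325,21.387 53.468,30.661 56.241,42.446 62.643,56.742 72.674,73.550" fill="none" stroke="#008000"/>
</svg>

Machine Y-up, SVG Y-down with viewBox height 110.604, so y_svg = 110.604 − y_machine; X carries over. Every run uses S147, so all elements get stroke `#008000` (engrave).

Run 1: The run returns to its start, so emit a `<polygon>` with points (Y-flipped): 68.384,30.734 106.031,30.734 106.031,37.494 68.384,37.494.

Run 2: The run returns to its start, so emit a `<polygon>` with points (Y-flipped): 21.490,34.969 82.094,34.969 82.094,71.259 21.490,71.259.

Run 3: The run is open, so emit a `<polyline>` with points (Y-flipped): 101.154,10.516 87.453,79.874 22.331,16.583.

Run 4: The run is open, so emit a `<polyline>` with points (Y-flipped): 58.811,14.625 54.325,21.387 53.468,30.661 56.241,42.446 62.643,56.742 72.674,73.550.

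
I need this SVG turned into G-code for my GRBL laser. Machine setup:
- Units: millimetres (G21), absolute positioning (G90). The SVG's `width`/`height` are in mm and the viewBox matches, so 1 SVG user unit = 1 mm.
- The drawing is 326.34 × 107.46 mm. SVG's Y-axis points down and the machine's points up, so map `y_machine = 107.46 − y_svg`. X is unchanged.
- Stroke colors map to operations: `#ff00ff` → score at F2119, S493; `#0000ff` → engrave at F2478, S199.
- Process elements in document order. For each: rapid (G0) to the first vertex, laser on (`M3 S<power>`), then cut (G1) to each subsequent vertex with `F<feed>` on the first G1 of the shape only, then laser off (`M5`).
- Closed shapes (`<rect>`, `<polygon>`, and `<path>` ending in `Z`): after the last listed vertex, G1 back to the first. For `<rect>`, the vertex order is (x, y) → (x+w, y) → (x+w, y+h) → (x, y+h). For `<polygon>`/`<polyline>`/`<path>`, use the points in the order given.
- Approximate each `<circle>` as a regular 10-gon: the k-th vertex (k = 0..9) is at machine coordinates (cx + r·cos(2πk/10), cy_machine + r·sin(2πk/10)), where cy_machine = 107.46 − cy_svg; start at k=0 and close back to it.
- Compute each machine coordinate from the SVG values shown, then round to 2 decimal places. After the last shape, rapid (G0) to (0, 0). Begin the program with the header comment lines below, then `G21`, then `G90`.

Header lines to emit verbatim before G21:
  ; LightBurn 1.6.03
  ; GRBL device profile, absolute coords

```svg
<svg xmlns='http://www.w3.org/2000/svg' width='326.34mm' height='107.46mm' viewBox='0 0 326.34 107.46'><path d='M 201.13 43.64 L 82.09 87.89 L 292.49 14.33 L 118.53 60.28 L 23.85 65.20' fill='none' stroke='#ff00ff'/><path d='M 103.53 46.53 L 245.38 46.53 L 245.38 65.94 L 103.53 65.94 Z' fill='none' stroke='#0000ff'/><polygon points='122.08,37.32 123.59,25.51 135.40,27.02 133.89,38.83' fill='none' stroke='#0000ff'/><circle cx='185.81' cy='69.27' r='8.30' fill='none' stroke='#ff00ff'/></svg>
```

viewBox `0 0 326.34 107.46` with mm width/height → 1 unit = 1 mm. Flip: y_m = 107.46 − y_svg.

**Shape 1** — `<path>` open polyline, stroke `#ff00ff` → score (S493, F2119). Machine vertices: (201.13,63.82) → (82.09,19.57) → (292.49,93.13) → (118.53,47.18) → (23.85,42.26). Open path.

**Shape 2** — `<path>` rectangle, stroke `#0000ff` → engrave (S199, F2478). Machine vertices: (103.53,60.93) → (245.38,60.93) → (245.38,41.52) → (103.53,41.52) → (103.53,60.93). Closed: final G1 returns to the first vertex.

**Shape 3** — `<polygon>` regular polygon, stroke `#0000ff` → engrave (S199, F2478). Machine vertices: (122.08,70.14) → (123.59,81.95) → (135.40,80.44) → (133.89,68.63) → (122.08,70.14). Closed: final G1 returns to the first vertex.

**Shape 4** — `<circle>` circle, stroke `#ff00ff` → score (S493, F2119). Machine vertices: (194.11,38.19) → (192.52,43.07) → (188.37,46.08) → (183.25,46.08) → (179.10,43.07) → (177.51,38.19) → (179.10,33.31) → (183.25,30.30) → (188.37,30.30) → (192.52,33.31) → (194.11,38.19). Closed: final G1 returns to the first vertex.

; LightBurn 1.6.03
; GRBL device profile, absolute coords
G21
G90
G0 X201.13 Y63.82
M3 S493
G1 X82.09 Y19.57 F2119
G1 X292.49 Y93.13
G1 X118.53 Y47.18
G1 X23.85 Y42.26
M5
G0 X103.53 Y60.93
M3 S199
G1 X245.38 Y60.93 F2478
G1 X245.38 Y41.52
G1 X103.53 Y41.52
G1 X103.53 Y60.93
M5
G0 X122.08 Y70.14
M3 S199
G1 X123.59 Y81.95 F2478
G1 X135.40 Y80.44
G1 X133.89 Y68.63
G1 X122.08 Y70.14
M5
G0 X194.11 Y38.19
M3 S493
G1 X192.52 Y43.07 F2119
G1 X188.37 Y46.08
G1 X183.25 Y46.08
G1 X179.10 Y43.07
G1 X177.51 Y38.19
G1 X179.10 Y33.31
G1 X183.25 Y30.30
G1 X188.37 Y30.30
G1 X192.52 Y33.31
G1 X194.11 Y38.19
M5
G0 X0.00 Y0.00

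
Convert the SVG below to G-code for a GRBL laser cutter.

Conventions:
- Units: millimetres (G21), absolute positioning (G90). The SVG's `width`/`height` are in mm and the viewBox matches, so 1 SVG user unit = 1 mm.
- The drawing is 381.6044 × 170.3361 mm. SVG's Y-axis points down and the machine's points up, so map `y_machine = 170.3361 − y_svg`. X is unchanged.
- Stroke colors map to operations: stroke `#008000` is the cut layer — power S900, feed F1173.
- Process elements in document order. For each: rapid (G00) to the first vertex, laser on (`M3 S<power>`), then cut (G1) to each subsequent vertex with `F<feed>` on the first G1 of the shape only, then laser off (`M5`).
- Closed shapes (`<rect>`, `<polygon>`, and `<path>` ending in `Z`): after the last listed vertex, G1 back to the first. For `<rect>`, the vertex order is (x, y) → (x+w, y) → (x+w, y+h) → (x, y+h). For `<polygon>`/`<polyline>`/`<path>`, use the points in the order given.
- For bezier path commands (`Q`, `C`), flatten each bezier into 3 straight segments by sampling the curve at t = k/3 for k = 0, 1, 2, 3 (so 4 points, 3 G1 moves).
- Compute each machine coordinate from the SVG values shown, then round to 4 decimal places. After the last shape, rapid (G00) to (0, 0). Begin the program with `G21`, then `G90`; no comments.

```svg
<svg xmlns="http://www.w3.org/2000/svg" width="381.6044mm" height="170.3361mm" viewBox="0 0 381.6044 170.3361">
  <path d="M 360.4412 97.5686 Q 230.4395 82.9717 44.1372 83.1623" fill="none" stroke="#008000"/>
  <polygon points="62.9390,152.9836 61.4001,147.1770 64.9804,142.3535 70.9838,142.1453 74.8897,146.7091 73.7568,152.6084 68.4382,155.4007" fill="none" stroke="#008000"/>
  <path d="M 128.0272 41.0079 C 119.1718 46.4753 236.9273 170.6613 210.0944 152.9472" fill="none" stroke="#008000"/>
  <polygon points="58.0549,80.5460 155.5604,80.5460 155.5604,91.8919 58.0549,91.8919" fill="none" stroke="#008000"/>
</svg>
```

G21
G90
G00 X360.4412 Y72.7675
M3 S900
G1 X267.5178 Y80.8557 F1173
G1 X162.0831 Y85.6578
G1 X44.1372 Y87.1738
M5
G00 X62.9390 Y17.3525
M3 S900
G1 X61.4001 Y23.1591 F1173
G1 X64.9804 Y27.9826
G1 X70.9838 Y28.1908
G1 X74.8897 Y23.6270
G1 X73.7568 Y17.7277
G1 X68.4382 Y14.9354
G1 X62.9390 Y17.3525
M5
G00 X128.0272 Y129.3282
M3 S900
G1 X151.3310 Y93.9405 F1173
G1 X198.7756 Y37.3223
G1 X210.0944 Y17.3889
M5
G00 X58.0549 Y89.7901
M3 S900
G1 X155.5604 Y89.7901 F1173
G1 X155.5604 Y78.4442
G1 X58.0549 Y78.4442
G1 X58.0549 Y89.7901
M5
G00 X0.0000 Y0.0000

viewBox `0 0 381.6044 170.3361` with mm width/height → 1 unit = 1 mm. Flip: y_m = 170.3361 − y_svg.

**Shape 1** — `<path>` quadratic bezier, stroke `#008000` → cut (S900, F1173). Control points (SVG): P0=(360.4412,97.5686), P1=(230.4395,82.9717), P2=(44.1372,83.1623); sampled at t=k/3. Machine vertices: (360.4412,72.7675) → (267.5178,80.8557) → (162.0831,85.6578) → (44.1372,87.1738). Open path.

**Shape 2** — `<polygon>` regular polygon, stroke `#008000` → cut (S900, F1173). Machine vertices: (62.9390,17.3525) → (61.4001,23.1591) → (64.9804,27.9826) → (70.9838,28.1908) → (74.8897,23.6270) → (73.7568,17.7277) → (68.4382,14.9354) → (62.9390,17.3525). Closed: final G1 returns to the first vertex.

**Shape 3** — `<path>` cubic bezier, stroke `#008000` → cut (S900, F1173). Control points (SVG): P0=(128.0272,41.0079), P1=(119.1718,46.4753), P2=(236.9273,170.6613), P3=(210.0944,152.9472); sampled at t=k/3. Machine vertices: (128.0272,129.3282) → (151.3310,93.9405) → (198.7756,37.3223) → (210.0944,17.3889). Open path.

**Shape 4** — `<polygon>` rectangle, stroke `#008000` → cut (S900, F1173). Machine vertices: (58.0549,89.7901) → (155.5604,89.7901) → (155.5604,78.4442) → (58.0549,78.4442) → (58.0549,89.7901). Closed: final G1 returns to the first vertex.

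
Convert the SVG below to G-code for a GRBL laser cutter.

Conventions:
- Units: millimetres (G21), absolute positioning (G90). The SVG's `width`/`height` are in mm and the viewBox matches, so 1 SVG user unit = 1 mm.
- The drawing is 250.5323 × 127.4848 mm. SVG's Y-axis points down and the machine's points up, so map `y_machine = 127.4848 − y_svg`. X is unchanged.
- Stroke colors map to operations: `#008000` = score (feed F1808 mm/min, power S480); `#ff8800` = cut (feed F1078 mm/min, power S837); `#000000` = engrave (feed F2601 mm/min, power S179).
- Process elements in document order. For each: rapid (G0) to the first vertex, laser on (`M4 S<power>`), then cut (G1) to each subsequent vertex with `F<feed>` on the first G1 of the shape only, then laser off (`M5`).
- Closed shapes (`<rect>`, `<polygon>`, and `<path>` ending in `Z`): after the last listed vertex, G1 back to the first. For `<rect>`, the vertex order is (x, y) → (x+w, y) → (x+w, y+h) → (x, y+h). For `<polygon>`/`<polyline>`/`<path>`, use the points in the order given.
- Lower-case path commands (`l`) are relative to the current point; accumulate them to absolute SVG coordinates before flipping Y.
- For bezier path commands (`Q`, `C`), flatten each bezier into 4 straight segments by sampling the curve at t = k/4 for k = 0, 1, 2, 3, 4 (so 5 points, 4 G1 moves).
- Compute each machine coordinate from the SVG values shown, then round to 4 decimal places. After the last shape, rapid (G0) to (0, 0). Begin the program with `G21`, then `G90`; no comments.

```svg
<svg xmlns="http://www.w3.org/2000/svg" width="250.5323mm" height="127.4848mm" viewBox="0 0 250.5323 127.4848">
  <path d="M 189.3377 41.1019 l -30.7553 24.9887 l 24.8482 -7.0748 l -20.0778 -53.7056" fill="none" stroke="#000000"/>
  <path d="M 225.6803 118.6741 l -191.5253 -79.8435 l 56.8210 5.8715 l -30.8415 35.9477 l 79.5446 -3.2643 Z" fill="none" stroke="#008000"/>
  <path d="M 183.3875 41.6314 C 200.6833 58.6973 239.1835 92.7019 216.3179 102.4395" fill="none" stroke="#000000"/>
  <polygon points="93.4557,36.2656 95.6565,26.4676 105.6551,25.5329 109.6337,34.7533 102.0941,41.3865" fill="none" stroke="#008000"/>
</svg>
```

viewBox `0 0 250.5323 127.4848` with mm width/height → 1 unit = 1 mm. Flip: y_m = 127.4848 − y_svg.

**Shape 1** — `<path>` open polyline, stroke `#000000` → engrave (S179, F2601). Machine vertices: (189.3377,86.3829) → (158.5824,61.3942) → (183.4306,68.4690) → (163.3528,122.1746). Open path.

**Shape 2** — `<path>` closed polygon, stroke `#008000` → score (S480, F1808). Machine vertices: (225.6803,8.8107) → (34.1550,88.6542) → (90.9760,82.7827) → (60.1345,46.8350) → (139.6791,50.0993) → (225.6803,8.8107). Closed: final G1 returns to the first vertex.

**Shape 3** — `<path>` cubic bezier, stroke `#000000` → engrave (S179, F2601). Control points (SVG): P0=(183.3875,41.6314), P1=(200.6833,58.6973), P2=(239.1835,92.7019), P3=(216.3179,102.4395); sampled at t=k/4. Machine vertices: (183.3875,85.8534) → (199.0450,70.5218) → (214.9132,52.7012) → (223.2512,36.2547) → (216.3179,25.0453). Open path.

**Shape 4** — `<polygon>` regular polygon, stroke `#008000` → score (S480, F1808). Machine vertices: (93.4557,91.2192) → (95.6565,101.0172) → (105.6551,101.9519) → (109.6337,92.7315) → (102.0941,86.0983) → (93.4557,91.2192). Closed: final G1 returns to the first vertex.

G21
G90
G0 X189.3377 Y86.3829
M4 S179
G1 X158.5824 Y61.3942 F2601
G1 X183.4306 Y68.4690
G1 X163.3528 Y122.1746
M5
G0 X225.6803 Y8.8107
M4 S480
G1 X34.1550 Y88.6542 F1808
G1 X90.9760 Y82.7827
G1 X60.1345 Y46.8350
G1 X139.6791 Y50.0993
G1 X225.6803 Y8.8107
M5
G0 X183.3875 Y85.8534
M4 S179
G1 X199.0450 Y70.5218 F2601
G1 X214.9132 Y52.7012
G1 X223.2512 Y36.2547
G1 X216.3179 Y25.0453
M5
G0 X93.4557 Y91.2192
M4 S480
G1 X95.6565 Y101.0172 F1808
G1 X105.6551 Y101.9519
G1 X109.6337 Y92.7315
G1 X102.0941 Y86.0983
G1 X93.4557 Y91.2192
M5
G0 X0.0000 Y0.0000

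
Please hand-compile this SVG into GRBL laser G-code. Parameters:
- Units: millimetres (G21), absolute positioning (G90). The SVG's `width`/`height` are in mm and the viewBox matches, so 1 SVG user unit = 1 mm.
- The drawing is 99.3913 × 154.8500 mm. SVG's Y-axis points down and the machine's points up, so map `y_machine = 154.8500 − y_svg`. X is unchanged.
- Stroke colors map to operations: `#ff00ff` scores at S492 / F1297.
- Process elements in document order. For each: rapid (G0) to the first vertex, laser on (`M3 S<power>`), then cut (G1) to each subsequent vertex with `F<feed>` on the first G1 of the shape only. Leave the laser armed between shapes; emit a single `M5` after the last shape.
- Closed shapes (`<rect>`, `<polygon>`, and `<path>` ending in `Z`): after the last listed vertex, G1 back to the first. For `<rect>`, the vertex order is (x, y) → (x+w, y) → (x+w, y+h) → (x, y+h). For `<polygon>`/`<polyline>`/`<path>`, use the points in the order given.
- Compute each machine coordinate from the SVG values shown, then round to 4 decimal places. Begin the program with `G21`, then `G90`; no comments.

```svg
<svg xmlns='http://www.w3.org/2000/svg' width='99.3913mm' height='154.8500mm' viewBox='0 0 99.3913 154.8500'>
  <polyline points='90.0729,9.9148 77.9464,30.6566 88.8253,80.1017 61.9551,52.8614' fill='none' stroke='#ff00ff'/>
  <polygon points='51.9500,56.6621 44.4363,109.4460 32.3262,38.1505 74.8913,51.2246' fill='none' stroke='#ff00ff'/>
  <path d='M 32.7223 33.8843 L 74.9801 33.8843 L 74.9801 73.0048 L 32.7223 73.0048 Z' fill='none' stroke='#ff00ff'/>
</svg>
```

Since the viewBox matches the mm dimensions, user units are millimetres directly. The only transform is the Y-flip y_m = 154.8500 − y_svg.

Shape 1 is a open polyline drawn with `<polyline>`. Its stroke #ff00ff means score at S492, F1297. After flipping Y the toolpath is (90.0729,144.9352) → (77.9464,124.1934) → (88.8253,74.7483) → (61.9551,101.9886).

Shape 2 is a closed polygon drawn with `<polygon>`. Its stroke #ff00ff means score at S492, F1297. After flipping Y the toolpath is (51.9500,98.1879) → (44.4363,45.4040) → (32.3262,116.6995) → (74.8913,103.6254) → (51.9500,98.1879), returning to the start.

Shape 3 is a rectangle drawn with `<path>`. Its stroke #ff00ff means score at S492, F1297. After flipping Y the toolpath is (32.7223,120.9657) → (74.9801,120.9657) → (74.9801,81.8452) → (32.7223,81.8452) → (32.7223,120.9657), returning to the start.

G21
G90
G0 X90.0729 Y144.9352
M3 S492
G1 X77.9464 Y124.1934 F1297
G1 X88.8253 Y74.7483
G1 X61.9551 Y101.9886
G0 X51.9500 Y98.1879
M3 S492
G1 X44.4363 Y45.4040 F1297
G1 X32.3262 Y116.6995
G1 X74.8913 Y103.6254
G1 X51.9500 Y98.1879
G0 X32.7223 Y120.9657
M3 S492
G1 X74.9801 Y120.9657 F1297
G1 X74.9801 Y81.8452
G1 X32.7223 Y81.8452
G1 X32.7223 Y120.9657
M5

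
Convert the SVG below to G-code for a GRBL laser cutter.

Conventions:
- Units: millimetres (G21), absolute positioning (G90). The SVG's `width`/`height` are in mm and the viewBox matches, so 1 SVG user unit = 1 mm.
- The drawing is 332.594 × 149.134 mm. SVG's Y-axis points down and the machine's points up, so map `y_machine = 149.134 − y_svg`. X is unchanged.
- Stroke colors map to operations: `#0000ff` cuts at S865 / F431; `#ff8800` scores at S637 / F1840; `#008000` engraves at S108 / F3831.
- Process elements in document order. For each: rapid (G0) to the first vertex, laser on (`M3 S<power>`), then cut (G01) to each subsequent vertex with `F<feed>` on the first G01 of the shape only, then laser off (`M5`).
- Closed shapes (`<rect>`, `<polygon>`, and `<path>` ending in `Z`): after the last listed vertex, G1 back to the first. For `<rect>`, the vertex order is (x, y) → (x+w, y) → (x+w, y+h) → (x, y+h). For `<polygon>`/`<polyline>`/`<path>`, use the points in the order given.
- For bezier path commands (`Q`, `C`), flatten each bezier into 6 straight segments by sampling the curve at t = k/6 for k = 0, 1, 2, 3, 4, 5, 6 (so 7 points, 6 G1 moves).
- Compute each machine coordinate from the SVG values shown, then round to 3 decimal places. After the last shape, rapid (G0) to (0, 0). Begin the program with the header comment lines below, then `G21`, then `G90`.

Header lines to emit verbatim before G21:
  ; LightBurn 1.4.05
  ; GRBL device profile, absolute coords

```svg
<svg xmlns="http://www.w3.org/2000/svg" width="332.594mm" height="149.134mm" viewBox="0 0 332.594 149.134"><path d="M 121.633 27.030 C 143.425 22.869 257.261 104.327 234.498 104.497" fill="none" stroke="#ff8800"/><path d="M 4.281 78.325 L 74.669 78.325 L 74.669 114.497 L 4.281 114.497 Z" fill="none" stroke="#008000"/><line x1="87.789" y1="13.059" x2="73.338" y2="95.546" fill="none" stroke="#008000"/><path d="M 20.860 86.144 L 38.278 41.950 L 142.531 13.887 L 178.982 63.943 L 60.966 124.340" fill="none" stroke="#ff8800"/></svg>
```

; LightBurn 1.4.05
; GRBL device profile, absolute coords
G21
G90
G0 X121.633 Y122.104
M3 S637
G01 X139.141 Y117.822 F1840
G01 X165.638 Y103.907
G01 X194.774 Y84.995
G01 X220.196 Y65.721
G01 X235.555 Y50.723
G01 X234.498 Y44.637
M5
G0 X4.281 Y70.809
M3 S108
G01 X74.669 Y70.809 F3831
G01 X74.669 Y34.637
G01 X4.281 Y34.637
G01 X4.281 Y70.809
M5
G0 X87.789 Y136.075
M3 S108
G01 X73.338 Y53.588 F3831
M5
G0 X20.860 Y62.990
M3 S637
G01 X38.278 Y107.184 F1840
G01 X142.531 Y135.247
G01 X178.982 Y85.191
G01 X60.966 Y24.794
M5
G0 X0.000 Y0.000

1 u = 1 mm; y_m = 149.134 − y.

[1] `<path>` cubic bezier, #ff8800→score S637 F1840: (121.633,122.104) → (139.141,117.822) → (165.638,103.907) → (194.774,84.995) → (220.196,65.721) → (235.555,50.723) → (234.498,44.637)

[2] `<path>` rectangle, #008000→engrave S108 F3831: (4.281,70.809) → (74.669,70.809) → (74.669,34.637) → (4.281,34.637) → (4.281,70.809) (closed)

[3] `<line>` line segment, #008000→engrave S108 F3831: (87.789,136.075) → (73.338,53.588)

[4] `<path>` open polyline, #ff8800→score S637 F1840: (20.860,62.990) → (38.278,107.184) → (142.531,135.247) → (178.982,85.191) → (60.966,24.794)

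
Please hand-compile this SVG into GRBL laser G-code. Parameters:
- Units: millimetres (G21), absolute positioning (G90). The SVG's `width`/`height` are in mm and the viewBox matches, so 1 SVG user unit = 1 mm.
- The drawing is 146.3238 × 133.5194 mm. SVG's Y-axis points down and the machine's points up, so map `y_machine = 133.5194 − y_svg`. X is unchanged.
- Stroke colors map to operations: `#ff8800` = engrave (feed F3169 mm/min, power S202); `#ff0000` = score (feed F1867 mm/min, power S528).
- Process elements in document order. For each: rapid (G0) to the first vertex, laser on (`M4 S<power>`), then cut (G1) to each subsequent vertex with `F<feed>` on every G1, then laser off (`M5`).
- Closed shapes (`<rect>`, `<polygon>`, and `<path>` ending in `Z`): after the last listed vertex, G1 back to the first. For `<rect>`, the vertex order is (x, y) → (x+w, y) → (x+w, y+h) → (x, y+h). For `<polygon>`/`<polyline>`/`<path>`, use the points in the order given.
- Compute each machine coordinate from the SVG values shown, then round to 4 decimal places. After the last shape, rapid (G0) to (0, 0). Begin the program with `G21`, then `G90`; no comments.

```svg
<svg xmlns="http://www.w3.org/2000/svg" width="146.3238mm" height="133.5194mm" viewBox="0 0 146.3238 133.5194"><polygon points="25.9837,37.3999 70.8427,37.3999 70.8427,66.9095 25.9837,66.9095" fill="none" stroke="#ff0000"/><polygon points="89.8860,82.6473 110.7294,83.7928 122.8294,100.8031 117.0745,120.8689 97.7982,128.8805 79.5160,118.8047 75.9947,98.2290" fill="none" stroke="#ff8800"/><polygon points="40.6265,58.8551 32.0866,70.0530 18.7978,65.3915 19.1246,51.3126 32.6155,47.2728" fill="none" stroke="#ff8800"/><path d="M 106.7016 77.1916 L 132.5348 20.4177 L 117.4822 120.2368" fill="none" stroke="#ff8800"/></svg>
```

1 u = 1 mm; y_m = 133.5194 − y.

[1] `<polygon>` rectangle, #ff0000→score S528 F1867: (25.9837,96.1195) → (70.8427,96.1195) → (70.8427,66.6099) → (25.9837,66.6099) → (25.9837,96.1195) (closed)

[2] `<polygon>` regular polygon, #ff8800→engrave S202 F3169: (89.8860,50.8721) → (110.7294,49.7266) → (122.8294,32.7163) → (117.0745,12.6505) → (97.7982,4.6389) → (79.5160,14.7147) → (75.9947,35.2904) → (89.8860,50.8721) (closed)

[3] `<polygon>` regular polygon, #ff8800→engrave S202 F3169: (40.6265,74.6643) → (32.0866,63.4664) → (18.7978,68.1279) → (19.1246,82.2068) → (32.6155,86.2466) → (40.6265,74.6643) (closed)

[4] `<path>` open polyline, #ff8800→engrave S202 F3169: (106.7016,56.3278) → (132.5348,113.1017) → (117.4822,13.2826)

G21
G90
G0 X25.9837 Y96.1195
M4 S528
G1 X70.8427 Y96.1195 F1867
G1 X70.8427 Y66.6099 F1867
G1 X25.9837 Y66.6099 F1867
G1 X25.9837 Y96.1195 F1867
M5
G0 X89.8860 Y50.8721
M4 S202
G1 X110.7294 Y49.7266 F3169
G1 X122.8294 Y32.7163 F3169
G1 X117.0745 Y12.6505 F3169
G1 X97.7982 Y4.6389 F3169
G1 X79.5160 Y14.7147 F3169
G1 X75.9947 Y35.2904 F3169
G1 X89.8860 Y50.8721 F3169
M5
G0 X40.6265 Y74.6643
M4 S202
G1 X32.0866 Y63.4664 F3169
G1 X18.7978 Y68.1279 F3169
G1 X19.1246 Y82.2068 F3169
G1 X32.6155 Y86.2466 F3169
G1 X40.6265 Y74.6643 F3169
M5
G0 X106.7016 Y56.3278
M4 S202
G1 X132.5348 Y113.1017 F3169
G1 X117.4822 Y13.2826 F3169
M5
G0 X0.0000 Y0.0000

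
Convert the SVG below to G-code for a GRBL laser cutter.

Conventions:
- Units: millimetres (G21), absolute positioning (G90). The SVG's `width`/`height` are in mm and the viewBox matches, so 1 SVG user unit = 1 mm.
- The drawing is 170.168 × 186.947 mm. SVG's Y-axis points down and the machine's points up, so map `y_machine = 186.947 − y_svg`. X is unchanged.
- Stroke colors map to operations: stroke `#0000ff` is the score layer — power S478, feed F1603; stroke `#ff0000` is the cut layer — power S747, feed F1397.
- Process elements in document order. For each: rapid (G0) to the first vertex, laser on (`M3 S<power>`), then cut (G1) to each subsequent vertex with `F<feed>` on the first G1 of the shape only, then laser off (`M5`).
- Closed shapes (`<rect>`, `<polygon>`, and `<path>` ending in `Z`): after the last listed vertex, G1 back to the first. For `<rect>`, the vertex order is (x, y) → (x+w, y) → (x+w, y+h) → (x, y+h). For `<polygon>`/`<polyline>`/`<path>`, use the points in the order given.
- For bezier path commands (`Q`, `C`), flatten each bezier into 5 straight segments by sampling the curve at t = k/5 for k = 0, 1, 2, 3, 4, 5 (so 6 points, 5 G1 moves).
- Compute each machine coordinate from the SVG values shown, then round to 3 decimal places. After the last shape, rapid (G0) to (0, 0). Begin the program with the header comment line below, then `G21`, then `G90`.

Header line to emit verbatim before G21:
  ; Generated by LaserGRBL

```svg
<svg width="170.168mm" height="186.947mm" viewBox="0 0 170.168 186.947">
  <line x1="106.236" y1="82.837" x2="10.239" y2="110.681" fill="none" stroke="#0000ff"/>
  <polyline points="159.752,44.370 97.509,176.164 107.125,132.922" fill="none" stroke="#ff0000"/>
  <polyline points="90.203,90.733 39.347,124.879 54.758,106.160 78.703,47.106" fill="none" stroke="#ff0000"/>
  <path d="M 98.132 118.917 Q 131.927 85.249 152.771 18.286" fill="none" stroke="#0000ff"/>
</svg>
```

; Generated by LaserGRBL
G21
G90
G0 X106.236 Y104.110
M3 S478
G1 X10.239 Y76.266 F1603
M5
G0 X159.752 Y142.577
M3 S747
G1 X97.509 Y10.783 F1397
G1 X107.125 Y54.025
M5
G0 X90.203 Y96.214
M3 S747
G1 X39.347 Y62.068 F1397
G1 X54.758 Y80.787
G1 X78.703 Y139.841
M5
G0 X98.132 Y68.030
M3 S478
G1 X111.132 Y82.829 F1603
G1 X123.096 Y100.292
G1 X134.024 Y120.418
G1 X143.915 Y143.208
G1 X152.771 Y168.661
M5
G0 X0.000 Y0.000

viewBox `0 0 170.168 186.947` with mm width/height → 1 unit = 1 mm. Flip: y_m = 186.947 − y_svg.

**Shape 1** — `<line>` line segment, stroke `#0000ff` → score (S478, F1603). Machine vertices: (106.236,104.110) → (10.239,76.266). Open path.

**Shape 2** — `<polyline>` open polyline, stroke `#ff0000` → cut (S747, F1397). Machine vertices: (159.752,142.577) → (97.509,10.783) → (107.125,54.025). Open path.

**Shape 3** — `<polyline>` open polyline, stroke `#ff0000` → cut (S747, F1397). Machine vertices: (90.203,96.214) → (39.347,62.068) → (54.758,80.787) → (78.703,139.841). Open path.

**Shape 4** — `<path>` quadratic bezier, stroke `#0000ff` → score (S478, F1603). Control points (SVG): P0=(98.132,118.917), P1=(131.927,85.249), P2=(152.771,18.286); sampled at t=k/5. Machine vertices: (98.132,68.030) → (111.132,82.829) → (123.096,100.292) → (134.024,120.418) → (143.915,143.208) → (152.771,168.661). Open path.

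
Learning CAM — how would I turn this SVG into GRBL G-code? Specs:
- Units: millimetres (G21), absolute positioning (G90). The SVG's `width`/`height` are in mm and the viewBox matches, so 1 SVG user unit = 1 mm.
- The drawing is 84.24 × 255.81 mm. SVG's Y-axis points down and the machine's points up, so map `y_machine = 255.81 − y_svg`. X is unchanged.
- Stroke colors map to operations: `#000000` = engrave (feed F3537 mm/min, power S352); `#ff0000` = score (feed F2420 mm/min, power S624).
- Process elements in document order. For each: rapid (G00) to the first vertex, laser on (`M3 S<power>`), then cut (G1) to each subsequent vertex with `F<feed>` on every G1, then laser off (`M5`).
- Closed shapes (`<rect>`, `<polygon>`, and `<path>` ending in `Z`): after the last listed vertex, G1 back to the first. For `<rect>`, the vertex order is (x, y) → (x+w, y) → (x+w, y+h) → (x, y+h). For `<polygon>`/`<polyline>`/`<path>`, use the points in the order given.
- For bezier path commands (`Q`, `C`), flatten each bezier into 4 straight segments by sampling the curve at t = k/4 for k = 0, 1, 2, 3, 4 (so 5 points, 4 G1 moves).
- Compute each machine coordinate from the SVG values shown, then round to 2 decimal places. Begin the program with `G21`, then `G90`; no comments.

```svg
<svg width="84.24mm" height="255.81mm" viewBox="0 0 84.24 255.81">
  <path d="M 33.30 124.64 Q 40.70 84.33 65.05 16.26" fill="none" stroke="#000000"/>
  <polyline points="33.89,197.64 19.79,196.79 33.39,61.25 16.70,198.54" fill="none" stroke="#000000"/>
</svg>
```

Since the viewBox matches the mm dimensions, user units are millimetres directly. The only transform is the Y-flip y_m = 255.81 − y_svg.

Shape 1 is a quadratic bezier drawn with `<path>`. Its stroke #000000 means engrave at S352, F3537. After flipping Y the toolpath is (33.30,131.17) → (38.06,153.06) → (44.94,178.42) → (53.93,207.25) → (65.05,239.55).

Shape 2 is a open polyline drawn with `<polyline>`. Its stroke #000000 means engrave at S352, F3537. After flipping Y the toolpath is (33.89,58.17) → (19.79,59.02) → (33.39,194.56) → (16.70,57.27).

G21
G90
G00 X33.30 Y131.17
M3 S352
G1 X38.06 Y153.06 F3537
G1 X44.94 Y178.42 F3537
G1 X53.93 Y207.25 F3537
G1 X65.05 Y239.55 F3537
M5
G00 X33.89 Y58.17
M3 S352
G1 X19.79 Y59.02 F3537
G1 X33.39 Y194.56 F3537
G1 X16.70 Y57.27 F3537
M5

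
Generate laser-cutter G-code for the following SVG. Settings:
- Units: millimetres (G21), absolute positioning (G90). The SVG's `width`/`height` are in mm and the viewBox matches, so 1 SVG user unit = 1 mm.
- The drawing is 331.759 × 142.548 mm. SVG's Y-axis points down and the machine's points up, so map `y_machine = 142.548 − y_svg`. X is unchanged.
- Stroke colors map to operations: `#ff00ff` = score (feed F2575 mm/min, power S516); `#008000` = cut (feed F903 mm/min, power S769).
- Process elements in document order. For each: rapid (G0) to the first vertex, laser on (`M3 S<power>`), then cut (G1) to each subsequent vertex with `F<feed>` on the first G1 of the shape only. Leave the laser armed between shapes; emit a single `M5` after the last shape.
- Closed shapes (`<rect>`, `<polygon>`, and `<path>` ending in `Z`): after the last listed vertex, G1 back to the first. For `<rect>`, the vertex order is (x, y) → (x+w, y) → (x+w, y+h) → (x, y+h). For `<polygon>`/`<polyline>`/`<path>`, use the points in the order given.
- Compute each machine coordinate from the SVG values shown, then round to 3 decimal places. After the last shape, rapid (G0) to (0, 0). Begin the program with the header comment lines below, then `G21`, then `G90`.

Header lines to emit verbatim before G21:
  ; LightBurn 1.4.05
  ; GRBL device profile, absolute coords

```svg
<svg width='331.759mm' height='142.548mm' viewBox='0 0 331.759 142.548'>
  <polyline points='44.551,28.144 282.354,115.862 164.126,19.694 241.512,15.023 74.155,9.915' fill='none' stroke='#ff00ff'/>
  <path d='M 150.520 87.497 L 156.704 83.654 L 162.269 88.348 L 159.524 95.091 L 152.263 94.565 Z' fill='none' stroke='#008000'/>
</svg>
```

Since the viewBox matches the mm dimensions, user units are millimetres directly. The only transform is the Y-flip y_m = 142.548 − y_svg.

Shape 1 is a open polyline drawn with `<polyline>`. Its stroke #ff00ff means score at S516, F2575. After flipping Y the toolpath is (44.551,114.404) → (282.354,26.686) → (164.126,122.854) → (241.512,127.525) → (74.155,132.633).

Shape 2 is a regular polygon drawn with `<path>`. Its stroke #008000 means cut at S769, F903. After flipping Y the toolpath is (150.520,55.051) → (156.704,58.894) → (162.269,54.200) → (159.524,47.457) → (152.263,47.983) → (150.520,55.051), returning to the start.

; LightBurn 1.4.05
; GRBL device profile, absolute coords
G21
G90
G0 X44.551 Y114.404
M3 S516
G1 X282.354 Y26.686 F2575
G1 X164.126 Y122.854
G1 X241.512 Y127.525
G1 X74.155 Y132.633
G0 X150.520 Y55.051
M3 S769
G1 X156.704 Y58.894 F903
G1 X162.269 Y54.200
G1 X159.524 Y47.457
G1 X152.263 Y47.983
G1 X150.520 Y55.051
M5
G0 X0.000 Y0.000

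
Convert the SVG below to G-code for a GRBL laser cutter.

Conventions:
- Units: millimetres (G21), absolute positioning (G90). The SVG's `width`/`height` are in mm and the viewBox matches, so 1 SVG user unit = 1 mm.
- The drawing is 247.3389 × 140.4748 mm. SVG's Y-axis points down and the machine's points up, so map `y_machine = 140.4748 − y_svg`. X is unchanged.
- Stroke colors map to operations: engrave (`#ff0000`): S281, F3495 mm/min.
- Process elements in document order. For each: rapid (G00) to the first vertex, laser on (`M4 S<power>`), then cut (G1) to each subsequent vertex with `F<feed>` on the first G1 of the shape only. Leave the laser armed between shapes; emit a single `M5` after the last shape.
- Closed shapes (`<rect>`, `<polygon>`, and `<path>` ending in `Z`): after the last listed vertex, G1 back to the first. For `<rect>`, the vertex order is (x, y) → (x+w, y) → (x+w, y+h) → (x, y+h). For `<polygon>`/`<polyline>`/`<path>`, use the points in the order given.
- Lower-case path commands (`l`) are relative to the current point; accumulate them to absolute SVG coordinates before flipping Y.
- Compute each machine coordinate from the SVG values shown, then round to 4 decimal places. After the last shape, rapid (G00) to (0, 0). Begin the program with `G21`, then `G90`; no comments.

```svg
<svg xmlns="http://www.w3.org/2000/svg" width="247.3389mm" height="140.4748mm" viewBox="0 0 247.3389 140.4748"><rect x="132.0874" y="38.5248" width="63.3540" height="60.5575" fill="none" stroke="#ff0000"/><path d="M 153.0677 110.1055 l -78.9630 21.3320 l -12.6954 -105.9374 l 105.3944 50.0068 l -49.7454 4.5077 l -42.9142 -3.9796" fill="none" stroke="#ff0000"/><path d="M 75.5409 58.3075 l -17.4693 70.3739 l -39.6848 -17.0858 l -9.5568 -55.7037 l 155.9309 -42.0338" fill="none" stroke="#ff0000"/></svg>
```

Since the viewBox matches the mm dimensions, user units are millimetres directly. The only transform is the Y-flip y_m = 140.4748 − y_svg.

Shape 1 is a rectangle drawn with `<rect>`. Its stroke #ff0000 means engrave at S281, F3495. After flipping Y the toolpath is (132.0874,101.9500) → (195.4414,101.9500) → (195.4414,41.3925) → (132.0874,41.3925) → (132.0874,101.9500), returning to the start.

Shape 2 is a open polyline drawn with `<path>`. Its stroke #ff0000 means engrave at S281, F3495. After flipping Y the toolpath is (153.0677,30.3693) → (74.1047,9.0373) → (61.4093,114.9747) → (166.8037,64.9679) → (117.0583,60.4602) → (74.1441,64.4398).

Shape 3 is a open polyline drawn with `<path>`. Its stroke #ff0000 means engrave at S281, F3495. After flipping Y the toolpath is (75.5409,82.1673) → (58.0716,11.7934) → (18.3868,28.8792) → (8.8300,84.5829) → (164.7609,126.6167).

G21
G90
G00 X132.0874 Y101.9500
M4 S281
G1 X195.4414 Y101.9500 F3495
G1 X195.4414 Y41.3925
G1 X132.0874 Y41.3925
G1 X132.0874 Y101.9500
G00 X153.0677 Y30.3693
M4 S281
G1 X74.1047 Y9.0373 F3495
G1 X61.4093 Y114.9747
G1 X166.8037 Y64.9679
G1 X117.0583 Y60.4602
G1 X74.1441 Y64.4398
G00 X75.5409 Y82.1673
M4 S281
G1 X58.0716 Y11.7934 F3495
G1 X18.3868 Y28.8792
G1 X8.8300 Y84.5829
G1 X164.7609 Y126.6167
M5
G00 X0.0000 Y0.0000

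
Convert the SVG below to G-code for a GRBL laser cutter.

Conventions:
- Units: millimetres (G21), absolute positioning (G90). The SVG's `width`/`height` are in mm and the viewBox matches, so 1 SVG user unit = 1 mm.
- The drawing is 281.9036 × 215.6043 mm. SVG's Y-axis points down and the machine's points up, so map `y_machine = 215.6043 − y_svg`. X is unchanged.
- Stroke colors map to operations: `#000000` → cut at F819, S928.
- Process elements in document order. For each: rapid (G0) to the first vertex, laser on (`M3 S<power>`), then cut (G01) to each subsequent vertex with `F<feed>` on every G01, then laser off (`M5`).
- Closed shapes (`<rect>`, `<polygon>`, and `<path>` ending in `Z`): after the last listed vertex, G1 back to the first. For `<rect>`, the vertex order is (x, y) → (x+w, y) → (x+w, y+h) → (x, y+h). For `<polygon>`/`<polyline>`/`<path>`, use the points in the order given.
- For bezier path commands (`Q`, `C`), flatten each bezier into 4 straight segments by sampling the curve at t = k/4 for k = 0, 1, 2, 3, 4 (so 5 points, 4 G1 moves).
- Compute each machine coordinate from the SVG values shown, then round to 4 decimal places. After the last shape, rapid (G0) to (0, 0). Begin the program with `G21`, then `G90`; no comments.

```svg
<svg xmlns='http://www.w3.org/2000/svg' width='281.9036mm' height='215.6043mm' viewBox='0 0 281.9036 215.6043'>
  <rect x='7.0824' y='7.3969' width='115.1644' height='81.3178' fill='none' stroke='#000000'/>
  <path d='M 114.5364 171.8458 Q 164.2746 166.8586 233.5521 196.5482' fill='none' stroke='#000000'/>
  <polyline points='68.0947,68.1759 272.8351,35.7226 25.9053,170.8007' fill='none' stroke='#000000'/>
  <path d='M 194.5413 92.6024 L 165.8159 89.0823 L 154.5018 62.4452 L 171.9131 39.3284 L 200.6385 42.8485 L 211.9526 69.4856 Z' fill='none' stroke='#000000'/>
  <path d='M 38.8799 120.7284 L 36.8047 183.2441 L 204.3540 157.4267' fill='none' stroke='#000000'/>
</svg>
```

G21
G90
G0 X7.0824 Y208.2074
M3 S928
G01 X122.2468 Y208.2074 F819
G01 X122.2468 Y126.8896 F819
G01 X7.0824 Y126.8896 F819
G01 X7.0824 Y208.2074 F819
M5
G0 X114.5364 Y43.7585
M3 S928
G01 X140.6267 Y44.0848 F819
G01 X169.1594 Y40.0765 F819
G01 X200.1346 Y31.7336 F819
G01 X233.5521 Y19.0561 F819
M5
G0 X68.0947 Y147.4284
M3 S928
G01 X272.8351 Y179.8817 F819
G01 X25.9053 Y44.8036 F819
M5
G0 X194.5413 Y123.0019
M3 S928
G01 X165.8159 Y126.5220 F819
G01 X154.5018 Y153.1591 F819
G01 X171.9131 Y176.2759 F819
G01 X200.6385 Y172.7558 F819
G01 X211.9526 Y146.1187 F819
G01 X194.5413 Y123.0019 F819
M5
G0 X38.8799 Y94.8759
M3 S928
G01 X36.8047 Y32.3602 F819
G01 X204.3540 Y58.1776 F819
M5
G0 X0.0000 Y0.0000

Since the viewBox matches the mm dimensions, user units are millimetres directly. The only transform is the Y-flip y_m = 215.6043 − y_svg.

Shape 1 is a rectangle drawn with `<rect>`. Its stroke #000000 means cut at S928, F819. After flipping Y the toolpath is (7.0824,208.2074) → (122.2468,208.2074) → (122.2468,126.8896) → (7.0824,126.8896) → (7.0824,208.2074), returning to the start.

Shape 2 is a quadratic bezier drawn with `<path>`. Its stroke #000000 means cut at S928, F819. After flipping Y the toolpath is (114.5364,43.7585) → (140.6267,44.0848) → (169.1594,40.0765) → (200.1346,31.7336) → (233.5521,19.0561).

Shape 3 is a open polyline drawn with `<polyline>`. Its stroke #000000 means cut at S928, F819. After flipping Y the toolpath is (68.0947,147.4284) → (272.8351,179.8817) → (25.9053,44.8036).

Shape 4 is a regular polygon drawn with `<path>`. Its stroke #000000 means cut at S928, F819. After flipping Y the toolpath is (194.5413,123.0019) → (165.8159,126.5220) → (154.5018,153.1591) → (171.9131,176.2759) → (200.6385,172.7558) → (211.9526,146.1187) → (194.5413,123.0019), returning to the start.

Shape 5 is a open polyline drawn with `<path>`. Its stroke #000000 means cut at S928, F819. After flipping Y the toolpath is (38.8799,94.8759) → (36.8047,32.3602) → (204.3540,58.1776).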